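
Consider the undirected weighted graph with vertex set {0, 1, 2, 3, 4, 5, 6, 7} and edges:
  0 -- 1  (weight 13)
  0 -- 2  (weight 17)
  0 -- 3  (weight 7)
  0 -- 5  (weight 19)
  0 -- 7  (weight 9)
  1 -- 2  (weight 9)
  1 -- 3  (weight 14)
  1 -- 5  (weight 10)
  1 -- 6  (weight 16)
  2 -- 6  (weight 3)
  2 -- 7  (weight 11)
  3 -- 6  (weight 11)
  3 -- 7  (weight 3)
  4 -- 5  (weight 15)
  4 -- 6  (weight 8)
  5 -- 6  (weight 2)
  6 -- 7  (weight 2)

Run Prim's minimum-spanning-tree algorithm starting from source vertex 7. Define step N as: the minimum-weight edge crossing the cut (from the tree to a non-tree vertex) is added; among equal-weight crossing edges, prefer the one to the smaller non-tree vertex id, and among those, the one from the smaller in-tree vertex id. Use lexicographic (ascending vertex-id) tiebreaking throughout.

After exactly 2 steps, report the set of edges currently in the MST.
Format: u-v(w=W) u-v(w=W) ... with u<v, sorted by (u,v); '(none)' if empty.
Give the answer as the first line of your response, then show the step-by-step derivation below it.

5-6(w=2) 6-7(w=2)

step 1: add edge 6-7 (w=2); MST = {6-7(w=2)}
step 2: add edge 5-6 (w=2); MST = {5-6(w=2) 6-7(w=2)}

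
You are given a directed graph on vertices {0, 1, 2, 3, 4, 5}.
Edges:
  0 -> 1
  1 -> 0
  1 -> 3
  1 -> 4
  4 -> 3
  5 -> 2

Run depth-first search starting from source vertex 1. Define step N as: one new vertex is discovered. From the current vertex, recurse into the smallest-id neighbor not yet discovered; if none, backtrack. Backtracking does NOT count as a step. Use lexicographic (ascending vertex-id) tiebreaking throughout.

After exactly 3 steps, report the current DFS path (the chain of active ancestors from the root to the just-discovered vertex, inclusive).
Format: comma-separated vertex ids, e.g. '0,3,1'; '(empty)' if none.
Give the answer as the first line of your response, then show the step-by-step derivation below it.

1,3

step 1: discover 1; path=1; order=1
step 2: discover 0; path=1>0; order=1,0
step 3: discover 3; path=1>3; order=1,0,3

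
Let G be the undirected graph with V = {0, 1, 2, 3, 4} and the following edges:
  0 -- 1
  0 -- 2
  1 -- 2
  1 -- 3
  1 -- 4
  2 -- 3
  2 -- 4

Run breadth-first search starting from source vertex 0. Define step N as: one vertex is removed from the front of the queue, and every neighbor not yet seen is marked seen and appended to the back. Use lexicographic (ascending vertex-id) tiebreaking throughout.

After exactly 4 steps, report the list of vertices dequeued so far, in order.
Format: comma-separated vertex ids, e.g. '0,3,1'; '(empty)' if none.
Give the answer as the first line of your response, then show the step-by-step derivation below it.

0,1,2,3

step 1: dequeue 0; queue=[1,2]; order=0
step 2: dequeue 1; queue=[2,3,4]; order=0,1
step 3: dequeue 2; queue=[3,4]; order=0,1,2
step 4: dequeue 3; queue=[4]; order=0,1,2,3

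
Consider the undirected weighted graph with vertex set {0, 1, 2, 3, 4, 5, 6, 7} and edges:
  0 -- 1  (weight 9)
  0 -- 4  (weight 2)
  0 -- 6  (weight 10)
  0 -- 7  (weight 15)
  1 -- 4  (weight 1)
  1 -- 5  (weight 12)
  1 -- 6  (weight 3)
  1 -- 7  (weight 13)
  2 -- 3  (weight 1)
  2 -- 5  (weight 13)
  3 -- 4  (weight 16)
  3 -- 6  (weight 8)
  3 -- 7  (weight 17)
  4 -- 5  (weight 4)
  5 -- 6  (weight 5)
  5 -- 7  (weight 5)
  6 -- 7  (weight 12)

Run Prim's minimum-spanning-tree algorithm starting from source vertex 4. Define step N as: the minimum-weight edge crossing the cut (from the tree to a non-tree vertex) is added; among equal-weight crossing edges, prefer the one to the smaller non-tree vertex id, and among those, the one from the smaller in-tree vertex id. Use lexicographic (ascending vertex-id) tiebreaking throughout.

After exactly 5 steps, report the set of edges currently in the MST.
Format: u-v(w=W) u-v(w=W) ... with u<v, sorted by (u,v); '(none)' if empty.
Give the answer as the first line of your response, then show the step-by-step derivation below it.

0-4(w=2) 1-4(w=1) 1-6(w=3) 4-5(w=4) 5-7(w=5)

step 1: add edge 1-4 (w=1); MST = {1-4(w=1)}
step 2: add edge 0-4 (w=2); MST = {0-4(w=2) 1-4(w=1)}
step 3: add edge 1-6 (w=3); MST = {0-4(w=2) 1-4(w=1) 1-6(w=3)}
step 4: add edge 4-5 (w=4); MST = {0-4(w=2) 1-4(w=1) 1-6(w=3) 4-5(w=4)}
step 5: add edge 5-7 (w=5); MST = {0-4(w=2) 1-4(w=1) 1-6(w=3) 4-5(w=4) 5-7(w=5)}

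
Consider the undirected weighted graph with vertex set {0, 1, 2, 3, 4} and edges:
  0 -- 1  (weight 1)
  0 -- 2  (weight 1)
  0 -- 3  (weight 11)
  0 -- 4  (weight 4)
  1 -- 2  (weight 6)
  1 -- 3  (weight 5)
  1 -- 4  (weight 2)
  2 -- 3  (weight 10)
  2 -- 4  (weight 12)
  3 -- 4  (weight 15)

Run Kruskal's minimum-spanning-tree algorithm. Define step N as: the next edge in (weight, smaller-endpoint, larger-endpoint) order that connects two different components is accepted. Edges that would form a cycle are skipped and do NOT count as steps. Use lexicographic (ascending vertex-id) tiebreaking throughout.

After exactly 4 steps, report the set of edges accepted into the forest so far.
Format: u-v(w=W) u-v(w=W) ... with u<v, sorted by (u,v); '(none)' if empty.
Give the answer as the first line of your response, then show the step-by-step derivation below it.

0-1(w=1) 0-2(w=1) 1-3(w=5) 1-4(w=2)

step 1: add edge 0-1 (w=1); MST = {0-1(w=1)}
step 2: add edge 0-2 (w=1); MST = {0-1(w=1) 0-2(w=1)}
step 3: add edge 1-4 (w=2); MST = {0-1(w=1) 0-2(w=1) 1-4(w=2)}
step 4: add edge 1-3 (w=5); MST = {0-1(w=1) 0-2(w=1) 1-3(w=5) 1-4(w=2)}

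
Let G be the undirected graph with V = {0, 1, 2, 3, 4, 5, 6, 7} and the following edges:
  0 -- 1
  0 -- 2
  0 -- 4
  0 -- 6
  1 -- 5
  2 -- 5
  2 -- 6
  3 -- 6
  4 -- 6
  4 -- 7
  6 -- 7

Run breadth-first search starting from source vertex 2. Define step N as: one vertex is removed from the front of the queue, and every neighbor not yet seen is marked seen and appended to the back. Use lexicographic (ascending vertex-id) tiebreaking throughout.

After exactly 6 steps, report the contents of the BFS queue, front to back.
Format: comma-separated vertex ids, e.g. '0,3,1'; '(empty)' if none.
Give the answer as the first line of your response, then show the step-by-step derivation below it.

3,7

step 1: dequeue 2; queue=[0,5,6]; order=2
step 2: dequeue 0; queue=[5,6,1,4]; order=2,0
step 3: dequeue 5; queue=[6,1,4]; order=2,0,5
step 4: dequeue 6; queue=[1,4,3,7]; order=2,0,5,6
step 5: dequeue 1; queue=[4,3,7]; order=2,0,5,6,1
step 6: dequeue 4; queue=[3,7]; order=2,0,5,6,1,4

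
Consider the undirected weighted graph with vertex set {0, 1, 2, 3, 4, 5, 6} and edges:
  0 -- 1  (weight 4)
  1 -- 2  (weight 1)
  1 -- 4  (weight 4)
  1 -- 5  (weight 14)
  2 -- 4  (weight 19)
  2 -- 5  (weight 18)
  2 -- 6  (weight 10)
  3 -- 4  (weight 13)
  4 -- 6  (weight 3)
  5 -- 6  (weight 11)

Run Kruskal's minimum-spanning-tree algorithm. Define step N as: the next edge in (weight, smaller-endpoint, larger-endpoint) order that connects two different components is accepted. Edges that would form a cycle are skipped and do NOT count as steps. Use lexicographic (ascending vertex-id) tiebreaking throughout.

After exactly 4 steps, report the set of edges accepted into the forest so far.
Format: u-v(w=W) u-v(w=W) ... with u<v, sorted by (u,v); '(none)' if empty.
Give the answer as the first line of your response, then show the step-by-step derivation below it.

0-1(w=4) 1-2(w=1) 1-4(w=4) 4-6(w=3)

step 1: add edge 1-2 (w=1); MST = {1-2(w=1)}
step 2: add edge 4-6 (w=3); MST = {1-2(w=1) 4-6(w=3)}
step 3: add edge 0-1 (w=4); MST = {0-1(w=4) 1-2(w=1) 4-6(w=3)}
step 4: add edge 1-4 (w=4); MST = {0-1(w=4) 1-2(w=1) 1-4(w=4) 4-6(w=3)}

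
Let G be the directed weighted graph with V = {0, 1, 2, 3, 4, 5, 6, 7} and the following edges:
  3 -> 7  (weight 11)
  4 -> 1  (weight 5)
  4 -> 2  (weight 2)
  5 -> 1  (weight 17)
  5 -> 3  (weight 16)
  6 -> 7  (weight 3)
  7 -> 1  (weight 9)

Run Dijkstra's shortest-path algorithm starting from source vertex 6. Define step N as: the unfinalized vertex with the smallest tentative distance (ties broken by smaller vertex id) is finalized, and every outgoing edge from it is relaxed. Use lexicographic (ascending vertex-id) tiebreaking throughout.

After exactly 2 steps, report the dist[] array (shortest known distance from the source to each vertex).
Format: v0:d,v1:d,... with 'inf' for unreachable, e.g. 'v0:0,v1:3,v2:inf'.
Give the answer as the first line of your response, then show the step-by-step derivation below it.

v0:inf,v1:12,v2:inf,v3:inf,v4:inf,v5:inf,v6:0,v7:3

step 1: dist = v0:inf,v1:inf,v2:inf,v3:inf,v4:inf,v5:inf,v6:0,v7:3
step 2: dist = v0:inf,v1:12,v2:inf,v3:inf,v4:inf,v5:inf,v6:0,v7:3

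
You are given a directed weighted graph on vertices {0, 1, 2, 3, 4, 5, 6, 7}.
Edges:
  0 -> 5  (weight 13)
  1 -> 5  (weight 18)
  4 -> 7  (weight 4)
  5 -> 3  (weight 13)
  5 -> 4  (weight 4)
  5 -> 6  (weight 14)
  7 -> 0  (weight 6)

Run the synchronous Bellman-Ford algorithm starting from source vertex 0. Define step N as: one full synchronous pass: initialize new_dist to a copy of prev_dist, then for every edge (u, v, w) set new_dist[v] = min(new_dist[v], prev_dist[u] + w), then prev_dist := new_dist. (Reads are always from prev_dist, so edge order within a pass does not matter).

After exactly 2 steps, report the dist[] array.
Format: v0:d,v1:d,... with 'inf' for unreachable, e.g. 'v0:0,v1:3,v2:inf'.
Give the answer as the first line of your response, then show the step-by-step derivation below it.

v0:0,v1:inf,v2:inf,v3:26,v4:17,v5:13,v6:27,v7:inf

step 1: dist = v0:0,v1:inf,v2:inf,v3:inf,v4:inf,v5:13,v6:inf,v7:inf
step 2: dist = v0:0,v1:inf,v2:inf,v3:26,v4:17,v5:13,v6:27,v7:inf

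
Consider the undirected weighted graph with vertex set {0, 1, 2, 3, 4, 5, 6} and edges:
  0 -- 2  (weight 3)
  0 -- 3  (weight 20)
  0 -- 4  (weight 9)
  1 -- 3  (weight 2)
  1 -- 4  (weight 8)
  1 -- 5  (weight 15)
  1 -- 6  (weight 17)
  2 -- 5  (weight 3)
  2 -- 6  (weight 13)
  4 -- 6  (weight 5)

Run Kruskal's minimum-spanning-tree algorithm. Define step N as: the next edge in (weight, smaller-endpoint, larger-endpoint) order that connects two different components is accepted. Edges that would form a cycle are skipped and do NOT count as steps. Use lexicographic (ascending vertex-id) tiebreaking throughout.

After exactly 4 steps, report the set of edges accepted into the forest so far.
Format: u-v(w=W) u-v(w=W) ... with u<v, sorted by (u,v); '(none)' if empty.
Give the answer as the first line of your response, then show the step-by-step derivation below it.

0-2(w=3) 1-3(w=2) 2-5(w=3) 4-6(w=5)

step 1: add edge 1-3 (w=2); MST = {1-3(w=2)}
step 2: add edge 0-2 (w=3); MST = {0-2(w=3) 1-3(w=2)}
step 3: add edge 2-5 (w=3); MST = {0-2(w=3) 1-3(w=2) 2-5(w=3)}
step 4: add edge 4-6 (w=5); MST = {0-2(w=3) 1-3(w=2) 2-5(w=3) 4-6(w=5)}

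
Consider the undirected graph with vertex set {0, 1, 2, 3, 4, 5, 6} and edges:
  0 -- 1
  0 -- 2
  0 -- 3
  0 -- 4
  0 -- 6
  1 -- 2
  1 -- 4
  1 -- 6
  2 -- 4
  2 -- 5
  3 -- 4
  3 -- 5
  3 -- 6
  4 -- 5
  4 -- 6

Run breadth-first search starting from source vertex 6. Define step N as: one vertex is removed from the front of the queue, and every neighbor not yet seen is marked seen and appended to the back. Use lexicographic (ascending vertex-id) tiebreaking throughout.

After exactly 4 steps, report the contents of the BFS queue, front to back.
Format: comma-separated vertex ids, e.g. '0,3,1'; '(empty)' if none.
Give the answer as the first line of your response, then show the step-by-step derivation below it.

4,2,5

step 1: dequeue 6; queue=[0,1,3,4]; order=6
step 2: dequeue 0; queue=[1,3,4,2]; order=6,0
step 3: dequeue 1; queue=[3,4,2]; order=6,0,1
step 4: dequeue 3; queue=[4,2,5]; order=6,0,1,3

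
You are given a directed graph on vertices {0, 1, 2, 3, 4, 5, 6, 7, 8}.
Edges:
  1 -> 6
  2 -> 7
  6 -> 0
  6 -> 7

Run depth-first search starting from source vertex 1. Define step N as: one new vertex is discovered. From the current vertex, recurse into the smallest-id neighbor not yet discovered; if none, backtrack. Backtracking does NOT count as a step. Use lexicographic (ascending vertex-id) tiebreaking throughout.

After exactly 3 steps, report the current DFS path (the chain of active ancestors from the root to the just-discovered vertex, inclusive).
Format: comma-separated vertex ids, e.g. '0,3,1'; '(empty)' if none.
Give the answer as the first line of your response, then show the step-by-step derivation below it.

1,6,0

step 1: discover 1; path=1; order=1
step 2: discover 6; path=1>6; order=1,6
step 3: discover 0; path=1>6>0; order=1,6,0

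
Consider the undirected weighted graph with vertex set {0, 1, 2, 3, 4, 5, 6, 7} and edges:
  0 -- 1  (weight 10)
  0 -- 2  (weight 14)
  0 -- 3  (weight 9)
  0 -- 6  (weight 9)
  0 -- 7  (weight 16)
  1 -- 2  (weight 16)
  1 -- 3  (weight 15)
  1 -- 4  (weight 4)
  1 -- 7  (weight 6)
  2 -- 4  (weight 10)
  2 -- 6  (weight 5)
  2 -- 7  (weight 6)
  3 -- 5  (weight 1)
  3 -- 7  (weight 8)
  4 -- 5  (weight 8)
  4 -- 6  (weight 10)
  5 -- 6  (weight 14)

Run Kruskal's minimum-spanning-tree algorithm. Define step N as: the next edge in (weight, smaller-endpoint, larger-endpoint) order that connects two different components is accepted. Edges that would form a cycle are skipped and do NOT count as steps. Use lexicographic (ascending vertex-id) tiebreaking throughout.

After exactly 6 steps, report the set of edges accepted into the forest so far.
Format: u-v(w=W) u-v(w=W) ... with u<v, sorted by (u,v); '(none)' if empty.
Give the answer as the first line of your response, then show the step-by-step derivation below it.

1-4(w=4) 1-7(w=6) 2-6(w=5) 2-7(w=6) 3-5(w=1) 3-7(w=8)

step 1: add edge 3-5 (w=1); MST = {3-5(w=1)}
step 2: add edge 1-4 (w=4); MST = {1-4(w=4) 3-5(w=1)}
step 3: add edge 2-6 (w=5); MST = {1-4(w=4) 2-6(w=5) 3-5(w=1)}
step 4: add edge 1-7 (w=6); MST = {1-4(w=4) 1-7(w=6) 2-6(w=5) 3-5(w=1)}
step 5: add edge 2-7 (w=6); MST = {1-4(w=4) 1-7(w=6) 2-6(w=5) 2-7(w=6) 3-5(w=1)}
step 6: add edge 3-7 (w=8); MST = {1-4(w=4) 1-7(w=6) 2-6(w=5) 2-7(w=6) 3-5(w=1) 3-7(w=8)}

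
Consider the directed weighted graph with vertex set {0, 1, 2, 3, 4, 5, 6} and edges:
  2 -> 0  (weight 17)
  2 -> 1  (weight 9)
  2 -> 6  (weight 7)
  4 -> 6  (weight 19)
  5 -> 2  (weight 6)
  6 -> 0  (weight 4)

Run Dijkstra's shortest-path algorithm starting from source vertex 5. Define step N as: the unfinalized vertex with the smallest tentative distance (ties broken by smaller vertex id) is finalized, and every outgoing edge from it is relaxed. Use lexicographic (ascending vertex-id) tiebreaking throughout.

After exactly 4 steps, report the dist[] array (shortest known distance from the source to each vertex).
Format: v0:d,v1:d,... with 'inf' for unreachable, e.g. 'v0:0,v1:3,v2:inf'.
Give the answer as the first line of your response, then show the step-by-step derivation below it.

v0:17,v1:15,v2:6,v3:inf,v4:inf,v5:0,v6:13

step 1: dist = v0:inf,v1:inf,v2:6,v3:inf,v4:inf,v5:0,v6:inf
step 2: dist = v0:23,v1:15,v2:6,v3:inf,v4:inf,v5:0,v6:13
step 3: dist = v0:17,v1:15,v2:6,v3:inf,v4:inf,v5:0,v6:13
step 4: dist = v0:17,v1:15,v2:6,v3:inf,v4:inf,v5:0,v6:13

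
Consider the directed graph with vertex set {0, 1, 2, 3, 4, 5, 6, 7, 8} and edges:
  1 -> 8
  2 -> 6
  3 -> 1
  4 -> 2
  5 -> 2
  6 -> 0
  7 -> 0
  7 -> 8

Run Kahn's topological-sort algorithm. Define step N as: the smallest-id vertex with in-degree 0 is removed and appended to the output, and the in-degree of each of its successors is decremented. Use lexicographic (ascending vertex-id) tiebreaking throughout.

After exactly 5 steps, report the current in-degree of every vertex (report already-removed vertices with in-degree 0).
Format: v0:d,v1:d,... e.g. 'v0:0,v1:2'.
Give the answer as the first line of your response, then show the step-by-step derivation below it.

v0:2,v1:0,v2:0,v3:0,v4:0,v5:0,v6:0,v7:0,v8:1

step 1: output 3; order=[3]; indeg=(2,0,2,0,0,0,1,0,2)
step 2: output 1; order=[3,1]; indeg=(2,0,2,0,0,0,1,0,1)
step 3: output 4; order=[3,1,4]; indeg=(2,0,1,0,0,0,1,0,1)
step 4: output 5; order=[3,1,4,5]; indeg=(2,0,0,0,0,0,1,0,1)
step 5: output 2; order=[3,1,4,5,2]; indeg=(2,0,0,0,0,0,0,0,1)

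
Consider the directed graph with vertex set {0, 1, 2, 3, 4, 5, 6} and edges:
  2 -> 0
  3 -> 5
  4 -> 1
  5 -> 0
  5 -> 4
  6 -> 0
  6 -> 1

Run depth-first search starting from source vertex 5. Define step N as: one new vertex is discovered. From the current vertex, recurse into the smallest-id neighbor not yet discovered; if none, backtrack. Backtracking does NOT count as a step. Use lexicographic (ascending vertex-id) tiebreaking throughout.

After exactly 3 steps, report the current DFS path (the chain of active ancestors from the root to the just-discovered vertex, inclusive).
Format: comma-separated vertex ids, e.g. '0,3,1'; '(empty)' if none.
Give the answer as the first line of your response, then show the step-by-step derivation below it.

5,4

step 1: discover 5; path=5; order=5
step 2: discover 0; path=5>0; order=5,0
step 3: discover 4; path=5>4; order=5,0,4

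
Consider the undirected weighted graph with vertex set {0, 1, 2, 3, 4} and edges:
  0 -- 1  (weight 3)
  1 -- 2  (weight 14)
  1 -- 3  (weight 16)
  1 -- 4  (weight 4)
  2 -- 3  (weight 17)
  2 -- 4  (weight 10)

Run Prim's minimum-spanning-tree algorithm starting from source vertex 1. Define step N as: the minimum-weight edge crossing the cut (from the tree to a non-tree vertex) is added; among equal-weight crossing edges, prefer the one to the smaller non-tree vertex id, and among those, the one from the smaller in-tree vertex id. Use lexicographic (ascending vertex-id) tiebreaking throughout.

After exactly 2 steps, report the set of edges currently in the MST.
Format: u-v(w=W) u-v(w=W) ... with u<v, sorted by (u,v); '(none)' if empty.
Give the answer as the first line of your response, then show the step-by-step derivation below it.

0-1(w=3) 1-4(w=4)

step 1: add edge 0-1 (w=3); MST = {0-1(w=3)}
step 2: add edge 1-4 (w=4); MST = {0-1(w=3) 1-4(w=4)}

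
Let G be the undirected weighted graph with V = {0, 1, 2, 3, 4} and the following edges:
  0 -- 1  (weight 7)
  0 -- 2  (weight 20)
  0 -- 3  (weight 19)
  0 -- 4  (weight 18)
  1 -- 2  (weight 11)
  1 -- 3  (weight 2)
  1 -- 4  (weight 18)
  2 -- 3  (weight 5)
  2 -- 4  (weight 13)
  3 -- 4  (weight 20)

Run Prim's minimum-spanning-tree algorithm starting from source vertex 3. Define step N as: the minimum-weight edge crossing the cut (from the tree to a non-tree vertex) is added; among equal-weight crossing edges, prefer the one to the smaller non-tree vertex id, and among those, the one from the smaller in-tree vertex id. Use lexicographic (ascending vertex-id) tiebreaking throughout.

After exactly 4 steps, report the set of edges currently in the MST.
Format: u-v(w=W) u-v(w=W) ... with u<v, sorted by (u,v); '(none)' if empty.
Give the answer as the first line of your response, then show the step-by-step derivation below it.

0-1(w=7) 1-3(w=2) 2-3(w=5) 2-4(w=13)

step 1: add edge 1-3 (w=2); MST = {1-3(w=2)}
step 2: add edge 2-3 (w=5); MST = {1-3(w=2) 2-3(w=5)}
step 3: add edge 0-1 (w=7); MST = {0-1(w=7) 1-3(w=2) 2-3(w=5)}
step 4: add edge 2-4 (w=13); MST = {0-1(w=7) 1-3(w=2) 2-3(w=5) 2-4(w=13)}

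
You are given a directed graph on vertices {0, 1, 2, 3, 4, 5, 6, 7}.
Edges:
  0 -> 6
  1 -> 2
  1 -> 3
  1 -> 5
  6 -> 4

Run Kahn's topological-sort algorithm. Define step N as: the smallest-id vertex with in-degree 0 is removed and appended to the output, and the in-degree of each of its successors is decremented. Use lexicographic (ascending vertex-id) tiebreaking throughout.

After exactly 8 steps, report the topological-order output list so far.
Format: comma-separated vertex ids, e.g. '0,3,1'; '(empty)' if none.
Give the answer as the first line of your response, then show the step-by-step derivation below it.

0,1,2,3,5,6,4,7

step 1: output 0; order=[0]; indeg=(0,0,1,1,1,1,0,0)
step 2: output 1; order=[0,1]; indeg=(0,0,0,0,1,0,0,0)
step 3: output 2; order=[0,1,2]; indeg=(0,0,0,0,1,0,0,0)
step 4: output 3; order=[0,1,2,3]; indeg=(0,0,0,0,1,0,0,0)
step 5: output 5; order=[0,1,2,3,5]; indeg=(0,0,0,0,1,0,0,0)
step 6: output 6; order=[0,1,2,3,5,6]; indeg=(0,0,0,0,0,0,0,0)
step 7: output 4; order=[0,1,2,3,5,6,4]; indeg=(0,0,0,0,0,0,0,0)
step 8: output 7; order=[0,1,2,3,5,6,4,7]; indeg=(0,0,0,0,0,0,0,0)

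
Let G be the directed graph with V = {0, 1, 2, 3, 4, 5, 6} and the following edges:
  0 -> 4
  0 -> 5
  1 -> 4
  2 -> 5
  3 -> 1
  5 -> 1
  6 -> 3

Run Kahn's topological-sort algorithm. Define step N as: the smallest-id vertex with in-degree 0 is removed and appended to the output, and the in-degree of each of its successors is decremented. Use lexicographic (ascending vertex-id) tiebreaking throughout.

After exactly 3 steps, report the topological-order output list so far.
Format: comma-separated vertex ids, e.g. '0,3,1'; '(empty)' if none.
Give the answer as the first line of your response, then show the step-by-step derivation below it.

0,2,5

step 1: output 0; order=[0]; indeg=(0,2,0,1,1,1,0)
step 2: output 2; order=[0,2]; indeg=(0,2,0,1,1,0,0)
step 3: output 5; order=[0,2,5]; indeg=(0,1,0,1,1,0,0)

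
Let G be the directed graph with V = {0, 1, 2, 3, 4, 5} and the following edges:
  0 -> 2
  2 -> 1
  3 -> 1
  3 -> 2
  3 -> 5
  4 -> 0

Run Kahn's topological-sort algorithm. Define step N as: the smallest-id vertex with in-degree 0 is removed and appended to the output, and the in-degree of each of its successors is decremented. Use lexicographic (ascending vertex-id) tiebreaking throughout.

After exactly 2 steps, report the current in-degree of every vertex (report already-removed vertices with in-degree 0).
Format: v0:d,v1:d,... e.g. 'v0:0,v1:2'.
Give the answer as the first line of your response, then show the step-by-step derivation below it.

v0:0,v1:1,v2:1,v3:0,v4:0,v5:0

step 1: output 3; order=[3]; indeg=(1,1,1,0,0,0)
step 2: output 4; order=[3,4]; indeg=(0,1,1,0,0,0)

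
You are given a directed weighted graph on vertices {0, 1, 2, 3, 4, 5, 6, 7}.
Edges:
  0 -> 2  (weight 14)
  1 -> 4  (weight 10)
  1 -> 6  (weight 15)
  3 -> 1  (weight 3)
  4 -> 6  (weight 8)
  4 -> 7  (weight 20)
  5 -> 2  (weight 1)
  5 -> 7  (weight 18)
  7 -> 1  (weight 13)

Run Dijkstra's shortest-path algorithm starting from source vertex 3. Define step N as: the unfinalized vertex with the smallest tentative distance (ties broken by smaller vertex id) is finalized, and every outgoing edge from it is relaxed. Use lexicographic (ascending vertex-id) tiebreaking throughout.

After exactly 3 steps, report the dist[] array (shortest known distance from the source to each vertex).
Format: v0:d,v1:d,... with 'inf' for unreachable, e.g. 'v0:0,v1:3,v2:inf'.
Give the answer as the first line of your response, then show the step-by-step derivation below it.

v0:inf,v1:3,v2:inf,v3:0,v4:13,v5:inf,v6:18,v7:33

step 1: dist = v0:inf,v1:3,v2:inf,v3:0,v4:inf,v5:inf,v6:inf,v7:inf
step 2: dist = v0:inf,v1:3,v2:inf,v3:0,v4:13,v5:inf,v6:18,v7:inf
step 3: dist = v0:inf,v1:3,v2:inf,v3:0,v4:13,v5:inf,v6:18,v7:33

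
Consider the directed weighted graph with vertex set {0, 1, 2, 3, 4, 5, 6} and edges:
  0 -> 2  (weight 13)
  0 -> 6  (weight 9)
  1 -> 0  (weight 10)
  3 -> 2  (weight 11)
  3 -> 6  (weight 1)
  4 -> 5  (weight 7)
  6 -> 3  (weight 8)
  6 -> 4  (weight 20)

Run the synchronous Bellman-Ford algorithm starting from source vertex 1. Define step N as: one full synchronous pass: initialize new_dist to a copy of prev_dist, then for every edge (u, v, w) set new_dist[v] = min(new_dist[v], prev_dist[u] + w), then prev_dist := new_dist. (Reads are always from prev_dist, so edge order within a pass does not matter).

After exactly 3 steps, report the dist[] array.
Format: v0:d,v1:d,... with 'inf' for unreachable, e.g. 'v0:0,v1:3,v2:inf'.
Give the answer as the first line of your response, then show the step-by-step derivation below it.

v0:10,v1:0,v2:23,v3:27,v4:39,v5:inf,v6:19

step 1: dist = v0:10,v1:0,v2:inf,v3:inf,v4:inf,v5:inf,v6:inf
step 2: dist = v0:10,v1:0,v2:23,v3:inf,v4:inf,v5:inf,v6:19
step 3: dist = v0:10,v1:0,v2:23,v3:27,v4:39,v5:inf,v6:19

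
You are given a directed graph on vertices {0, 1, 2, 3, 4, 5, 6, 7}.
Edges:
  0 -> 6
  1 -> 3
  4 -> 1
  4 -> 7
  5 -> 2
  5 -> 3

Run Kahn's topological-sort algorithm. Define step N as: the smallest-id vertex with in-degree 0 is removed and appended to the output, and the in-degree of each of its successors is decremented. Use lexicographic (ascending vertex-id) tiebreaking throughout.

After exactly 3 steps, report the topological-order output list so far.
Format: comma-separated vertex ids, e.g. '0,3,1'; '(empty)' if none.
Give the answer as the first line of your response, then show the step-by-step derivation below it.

0,4,1

step 1: output 0; order=[0]; indeg=(0,1,1,2,0,0,0,1)
step 2: output 4; order=[0,4]; indeg=(0,0,1,2,0,0,0,0)
step 3: output 1; order=[0,4,1]; indeg=(0,0,1,1,0,0,0,0)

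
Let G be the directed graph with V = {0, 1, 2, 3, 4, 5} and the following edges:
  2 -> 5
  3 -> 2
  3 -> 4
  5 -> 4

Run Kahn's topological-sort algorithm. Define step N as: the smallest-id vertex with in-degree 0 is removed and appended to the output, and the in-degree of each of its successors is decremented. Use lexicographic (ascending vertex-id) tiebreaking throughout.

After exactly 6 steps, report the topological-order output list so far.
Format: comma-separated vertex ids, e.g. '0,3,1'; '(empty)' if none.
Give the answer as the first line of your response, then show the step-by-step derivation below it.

0,1,3,2,5,4

step 1: output 0; order=[0]; indeg=(0,0,1,0,2,1)
step 2: output 1; order=[0,1]; indeg=(0,0,1,0,2,1)
step 3: output 3; order=[0,1,3]; indeg=(0,0,0,0,1,1)
step 4: output 2; order=[0,1,3,2]; indeg=(0,0,0,0,1,0)
step 5: output 5; order=[0,1,3,2,5]; indeg=(0,0,0,0,0,0)
step 6: output 4; order=[0,1,3,2,5,4]; indeg=(0,0,0,0,0,0)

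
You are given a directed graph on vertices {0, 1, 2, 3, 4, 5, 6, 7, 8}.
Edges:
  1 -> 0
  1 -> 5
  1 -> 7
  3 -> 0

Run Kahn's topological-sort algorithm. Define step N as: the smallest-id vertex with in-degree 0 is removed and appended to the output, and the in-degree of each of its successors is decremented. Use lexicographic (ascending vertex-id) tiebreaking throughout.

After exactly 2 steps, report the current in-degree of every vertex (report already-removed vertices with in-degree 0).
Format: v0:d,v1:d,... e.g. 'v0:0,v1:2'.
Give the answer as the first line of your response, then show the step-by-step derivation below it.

v0:1,v1:0,v2:0,v3:0,v4:0,v5:0,v6:0,v7:0,v8:0

step 1: output 1; order=[1]; indeg=(1,0,0,0,0,0,0,0,0)
step 2: output 2; order=[1,2]; indeg=(1,0,0,0,0,0,0,0,0)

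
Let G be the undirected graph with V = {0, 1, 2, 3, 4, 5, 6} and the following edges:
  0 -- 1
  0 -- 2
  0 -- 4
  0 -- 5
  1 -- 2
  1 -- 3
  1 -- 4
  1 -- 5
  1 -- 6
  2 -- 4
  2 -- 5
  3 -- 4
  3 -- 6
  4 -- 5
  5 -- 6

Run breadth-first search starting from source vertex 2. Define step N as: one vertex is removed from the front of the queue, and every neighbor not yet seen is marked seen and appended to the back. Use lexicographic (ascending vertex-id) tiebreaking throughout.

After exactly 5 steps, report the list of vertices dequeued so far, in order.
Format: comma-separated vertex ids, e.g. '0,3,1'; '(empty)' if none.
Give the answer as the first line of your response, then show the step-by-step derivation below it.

2,0,1,4,5

step 1: dequeue 2; queue=[0,1,4,5]; order=2
step 2: dequeue 0; queue=[1,4,5]; order=2,0
step 3: dequeue 1; queue=[4,5,3,6]; order=2,0,1
step 4: dequeue 4; queue=[5,3,6]; order=2,0,1,4
step 5: dequeue 5; queue=[3,6]; order=2,0,1,4,5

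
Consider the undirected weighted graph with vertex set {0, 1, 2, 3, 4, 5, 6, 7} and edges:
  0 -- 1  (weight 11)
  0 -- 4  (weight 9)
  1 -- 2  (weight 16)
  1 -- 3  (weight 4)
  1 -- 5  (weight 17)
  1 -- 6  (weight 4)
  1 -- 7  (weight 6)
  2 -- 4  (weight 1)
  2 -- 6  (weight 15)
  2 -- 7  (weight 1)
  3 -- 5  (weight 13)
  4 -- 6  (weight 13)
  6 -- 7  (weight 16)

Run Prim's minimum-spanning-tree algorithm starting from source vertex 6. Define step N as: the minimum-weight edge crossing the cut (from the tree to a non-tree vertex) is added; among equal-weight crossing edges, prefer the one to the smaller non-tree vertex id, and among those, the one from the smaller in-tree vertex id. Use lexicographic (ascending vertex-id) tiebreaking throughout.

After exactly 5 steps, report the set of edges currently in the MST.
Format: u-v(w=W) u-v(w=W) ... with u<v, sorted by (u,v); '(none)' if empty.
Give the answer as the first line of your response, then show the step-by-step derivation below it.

1-3(w=4) 1-6(w=4) 1-7(w=6) 2-4(w=1) 2-7(w=1)

step 1: add edge 1-6 (w=4); MST = {1-6(w=4)}
step 2: add edge 1-3 (w=4); MST = {1-3(w=4) 1-6(w=4)}
step 3: add edge 1-7 (w=6); MST = {1-3(w=4) 1-6(w=4) 1-7(w=6)}
step 4: add edge 2-7 (w=1); MST = {1-3(w=4) 1-6(w=4) 1-7(w=6) 2-7(w=1)}
step 5: add edge 2-4 (w=1); MST = {1-3(w=4) 1-6(w=4) 1-7(w=6) 2-4(w=1) 2-7(w=1)}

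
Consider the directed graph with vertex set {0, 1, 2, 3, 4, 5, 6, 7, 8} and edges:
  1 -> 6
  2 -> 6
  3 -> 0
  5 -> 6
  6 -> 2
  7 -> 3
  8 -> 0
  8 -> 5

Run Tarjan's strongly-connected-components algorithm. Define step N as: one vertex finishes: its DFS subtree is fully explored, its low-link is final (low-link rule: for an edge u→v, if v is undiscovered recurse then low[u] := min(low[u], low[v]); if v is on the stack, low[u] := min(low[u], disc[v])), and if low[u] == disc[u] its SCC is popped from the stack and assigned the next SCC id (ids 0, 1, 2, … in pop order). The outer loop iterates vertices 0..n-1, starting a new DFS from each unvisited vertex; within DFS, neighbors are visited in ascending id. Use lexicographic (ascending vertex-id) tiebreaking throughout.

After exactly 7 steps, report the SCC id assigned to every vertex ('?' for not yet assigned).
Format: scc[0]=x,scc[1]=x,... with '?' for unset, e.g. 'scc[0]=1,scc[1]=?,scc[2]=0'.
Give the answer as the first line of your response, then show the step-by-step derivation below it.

scc[0]=0,scc[1]=2,scc[2]=1,scc[3]=3,scc[4]=4,scc[5]=5,scc[6]=1,scc[7]=?,scc[8]=?

step 1: low=(low[0]=0,low[1]=?,low[2]=?,low[3]=?,low[4]=?,low[5]=?,low[6]=?,low[7]=?,low[8]=?); scc=(scc[0]=0,scc[1]=?,scc[2]=?,scc[3]=?,scc[4]=?,scc[5]=?,scc[6]=?,scc[7]=?,scc[8]=?)
step 2: low=(low[0]=0,low[1]=1,low[2]=2,low[3]=?,low[4]=?,low[5]=?,low[6]=2,low[7]=?,low[8]=?); scc=(scc[0]=0,scc[1]=?,scc[2]=?,scc[3]=?,scc[4]=?,scc[5]=?,scc[6]=?,scc[7]=?,scc[8]=?)
step 3: low=(low[0]=0,low[1]=1,low[2]=2,low[3]=?,low[4]=?,low[5]=?,low[6]=2,low[7]=?,low[8]=?); scc=(scc[0]=0,scc[1]=?,scc[2]=1,scc[3]=?,scc[4]=?,scc[5]=?,scc[6]=1,scc[7]=?,scc[8]=?)
step 4: low=(low[0]=0,low[1]=1,low[2]=2,low[3]=?,low[4]=?,low[5]=?,low[6]=2,low[7]=?,low[8]=?); scc=(scc[0]=0,scc[1]=2,scc[2]=1,scc[3]=?,scc[4]=?,scc[5]=?,scc[6]=1,scc[7]=?,scc[8]=?)
step 5: low=(low[0]=0,low[1]=1,low[2]=2,low[3]=4,low[4]=?,low[5]=?,low[6]=2,low[7]=?,low[8]=?); scc=(scc[0]=0,scc[1]=2,scc[2]=1,scc[3]=3,scc[4]=?,scc[5]=?,scc[6]=1,scc[7]=?,scc[8]=?)
step 6: low=(low[0]=0,low[1]=1,low[2]=2,low[3]=4,low[4]=5,low[5]=?,low[6]=2,low[7]=?,low[8]=?); scc=(scc[0]=0,scc[1]=2,scc[2]=1,scc[3]=3,scc[4]=4,scc[5]=?,scc[6]=1,scc[7]=?,scc[8]=?)
step 7: low=(low[0]=0,low[1]=1,low[2]=2,low[3]=4,low[4]=5,low[5]=6,low[6]=2,low[7]=?,low[8]=?); scc=(scc[0]=0,scc[1]=2,scc[2]=1,scc[3]=3,scc[4]=4,scc[5]=5,scc[6]=1,scc[7]=?,scc[8]=?)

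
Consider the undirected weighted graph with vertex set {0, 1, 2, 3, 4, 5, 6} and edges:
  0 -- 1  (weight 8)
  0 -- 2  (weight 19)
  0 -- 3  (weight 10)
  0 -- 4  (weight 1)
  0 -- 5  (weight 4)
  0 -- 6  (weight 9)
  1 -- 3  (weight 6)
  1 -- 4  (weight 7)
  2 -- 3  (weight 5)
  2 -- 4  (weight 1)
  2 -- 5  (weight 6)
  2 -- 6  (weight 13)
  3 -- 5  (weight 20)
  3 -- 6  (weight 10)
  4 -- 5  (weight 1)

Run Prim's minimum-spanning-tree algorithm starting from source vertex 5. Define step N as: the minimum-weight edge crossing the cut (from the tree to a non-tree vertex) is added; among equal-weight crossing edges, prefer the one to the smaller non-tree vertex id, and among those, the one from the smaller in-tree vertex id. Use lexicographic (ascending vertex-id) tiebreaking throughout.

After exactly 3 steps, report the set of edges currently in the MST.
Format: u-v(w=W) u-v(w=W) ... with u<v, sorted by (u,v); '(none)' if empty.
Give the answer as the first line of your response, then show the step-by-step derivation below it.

0-4(w=1) 2-4(w=1) 4-5(w=1)

step 1: add edge 4-5 (w=1); MST = {4-5(w=1)}
step 2: add edge 0-4 (w=1); MST = {0-4(w=1) 4-5(w=1)}
step 3: add edge 2-4 (w=1); MST = {0-4(w=1) 2-4(w=1) 4-5(w=1)}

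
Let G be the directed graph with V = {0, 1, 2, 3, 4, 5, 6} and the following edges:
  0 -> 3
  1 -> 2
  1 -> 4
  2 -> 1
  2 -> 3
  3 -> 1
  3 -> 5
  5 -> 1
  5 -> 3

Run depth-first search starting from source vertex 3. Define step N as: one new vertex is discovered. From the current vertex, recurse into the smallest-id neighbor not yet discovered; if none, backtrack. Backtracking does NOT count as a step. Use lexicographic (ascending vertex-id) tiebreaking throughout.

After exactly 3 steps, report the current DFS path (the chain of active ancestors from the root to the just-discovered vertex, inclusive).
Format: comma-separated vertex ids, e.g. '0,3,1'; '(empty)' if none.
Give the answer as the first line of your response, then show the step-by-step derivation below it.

3,1,2

step 1: discover 3; path=3; order=3
step 2: discover 1; path=3>1; order=3,1
step 3: discover 2; path=3>1>2; order=3,1,2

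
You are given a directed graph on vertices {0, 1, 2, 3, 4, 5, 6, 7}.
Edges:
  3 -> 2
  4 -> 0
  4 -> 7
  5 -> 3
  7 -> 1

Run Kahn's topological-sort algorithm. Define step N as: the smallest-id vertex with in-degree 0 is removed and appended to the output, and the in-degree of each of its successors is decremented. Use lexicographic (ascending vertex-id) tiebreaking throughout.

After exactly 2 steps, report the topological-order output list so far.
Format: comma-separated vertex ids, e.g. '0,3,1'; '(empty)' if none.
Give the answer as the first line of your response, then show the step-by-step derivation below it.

4,0

step 1: output 4; order=[4]; indeg=(0,1,1,1,0,0,0,0)
step 2: output 0; order=[4,0]; indeg=(0,1,1,1,0,0,0,0)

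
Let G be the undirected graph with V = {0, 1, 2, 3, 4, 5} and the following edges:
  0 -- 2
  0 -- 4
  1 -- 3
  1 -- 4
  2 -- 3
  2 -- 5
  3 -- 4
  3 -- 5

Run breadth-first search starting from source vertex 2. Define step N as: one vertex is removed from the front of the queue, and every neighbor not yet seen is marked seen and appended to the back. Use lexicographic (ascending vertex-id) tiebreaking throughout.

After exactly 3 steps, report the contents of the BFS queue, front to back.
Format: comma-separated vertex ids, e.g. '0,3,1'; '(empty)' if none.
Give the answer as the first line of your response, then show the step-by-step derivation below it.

5,4,1

step 1: dequeue 2; queue=[0,3,5]; order=2
step 2: dequeue 0; queue=[3,5,4]; order=2,0
step 3: dequeue 3; queue=[5,4,1]; order=2,0,3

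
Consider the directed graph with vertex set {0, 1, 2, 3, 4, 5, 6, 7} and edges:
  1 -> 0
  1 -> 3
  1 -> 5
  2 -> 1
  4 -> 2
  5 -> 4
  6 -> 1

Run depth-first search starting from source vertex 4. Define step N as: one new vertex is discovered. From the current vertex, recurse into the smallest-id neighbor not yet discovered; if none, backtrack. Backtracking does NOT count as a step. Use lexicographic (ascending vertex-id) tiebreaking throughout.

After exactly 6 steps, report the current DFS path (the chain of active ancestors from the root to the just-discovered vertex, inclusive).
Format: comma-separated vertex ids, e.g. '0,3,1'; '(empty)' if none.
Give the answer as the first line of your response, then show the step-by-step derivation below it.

4,2,1,5

step 1: discover 4; path=4; order=4
step 2: discover 2; path=4>2; order=4,2
step 3: discover 1; path=4>2>1; order=4,2,1
step 4: discover 0; path=4>2>1>0; order=4,2,1,0
step 5: discover 3; path=4>2>1>3; order=4,2,1,0,3
step 6: discover 5; path=4>2>1>5; order=4,2,1,0,3,5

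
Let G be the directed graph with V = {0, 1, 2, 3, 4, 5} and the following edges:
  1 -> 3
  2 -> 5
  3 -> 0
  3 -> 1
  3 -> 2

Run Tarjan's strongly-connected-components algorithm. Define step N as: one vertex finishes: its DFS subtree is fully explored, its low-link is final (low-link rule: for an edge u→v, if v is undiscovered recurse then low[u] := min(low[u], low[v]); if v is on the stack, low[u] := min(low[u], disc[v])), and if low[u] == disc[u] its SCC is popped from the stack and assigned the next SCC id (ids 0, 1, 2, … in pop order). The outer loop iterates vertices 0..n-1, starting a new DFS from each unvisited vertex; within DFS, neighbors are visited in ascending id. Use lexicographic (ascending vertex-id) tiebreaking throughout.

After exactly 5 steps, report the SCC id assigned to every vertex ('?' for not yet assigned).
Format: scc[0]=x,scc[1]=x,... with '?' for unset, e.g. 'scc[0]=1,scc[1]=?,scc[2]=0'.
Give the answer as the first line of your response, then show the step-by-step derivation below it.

scc[0]=0,scc[1]=3,scc[2]=2,scc[3]=3,scc[4]=?,scc[5]=1

step 1: low=(low[0]=0,low[1]=?,low[2]=?,low[3]=?,low[4]=?,low[5]=?); scc=(scc[0]=0,scc[1]=?,scc[2]=?,scc[3]=?,scc[4]=?,scc[5]=?)
step 2: low=(low[0]=0,low[1]=1,low[2]=3,low[3]=1,low[4]=?,low[5]=4); scc=(scc[0]=0,scc[1]=?,scc[2]=?,scc[3]=?,scc[4]=?,scc[5]=1)
step 3: low=(low[0]=0,low[1]=1,low[2]=3,low[3]=1,low[4]=?,low[5]=4); scc=(scc[0]=0,scc[1]=?,scc[2]=2,scc[3]=?,scc[4]=?,scc[5]=1)
step 4: low=(low[0]=0,low[1]=1,low[2]=3,low[3]=1,low[4]=?,low[5]=4); scc=(scc[0]=0,scc[1]=?,scc[2]=2,scc[3]=?,scc[4]=?,scc[5]=1)
step 5: low=(low[0]=0,low[1]=1,low[2]=3,low[3]=1,low[4]=?,low[5]=4); scc=(scc[0]=0,scc[1]=3,scc[2]=2,scc[3]=3,scc[4]=?,scc[5]=1)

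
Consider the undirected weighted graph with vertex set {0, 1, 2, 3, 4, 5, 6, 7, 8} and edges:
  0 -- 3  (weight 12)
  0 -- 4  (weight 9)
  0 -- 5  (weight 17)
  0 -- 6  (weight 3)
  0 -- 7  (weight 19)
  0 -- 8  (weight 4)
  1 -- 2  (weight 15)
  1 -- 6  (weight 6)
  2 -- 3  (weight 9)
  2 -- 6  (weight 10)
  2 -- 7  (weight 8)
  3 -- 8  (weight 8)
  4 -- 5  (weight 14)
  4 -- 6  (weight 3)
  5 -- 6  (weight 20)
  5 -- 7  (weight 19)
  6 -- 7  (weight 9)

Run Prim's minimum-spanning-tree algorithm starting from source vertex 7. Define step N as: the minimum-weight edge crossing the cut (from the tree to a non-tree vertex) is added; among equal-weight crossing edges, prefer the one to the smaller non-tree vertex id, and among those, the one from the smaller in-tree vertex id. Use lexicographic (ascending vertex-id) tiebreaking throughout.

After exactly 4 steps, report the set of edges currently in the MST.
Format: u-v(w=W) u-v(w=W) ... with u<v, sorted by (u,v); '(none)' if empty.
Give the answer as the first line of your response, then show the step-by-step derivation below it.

0-8(w=4) 2-3(w=9) 2-7(w=8) 3-8(w=8)

step 1: add edge 2-7 (w=8); MST = {2-7(w=8)}
step 2: add edge 2-3 (w=9); MST = {2-3(w=9) 2-7(w=8)}
step 3: add edge 3-8 (w=8); MST = {2-3(w=9) 2-7(w=8) 3-8(w=8)}
step 4: add edge 0-8 (w=4); MST = {0-8(w=4) 2-3(w=9) 2-7(w=8) 3-8(w=8)}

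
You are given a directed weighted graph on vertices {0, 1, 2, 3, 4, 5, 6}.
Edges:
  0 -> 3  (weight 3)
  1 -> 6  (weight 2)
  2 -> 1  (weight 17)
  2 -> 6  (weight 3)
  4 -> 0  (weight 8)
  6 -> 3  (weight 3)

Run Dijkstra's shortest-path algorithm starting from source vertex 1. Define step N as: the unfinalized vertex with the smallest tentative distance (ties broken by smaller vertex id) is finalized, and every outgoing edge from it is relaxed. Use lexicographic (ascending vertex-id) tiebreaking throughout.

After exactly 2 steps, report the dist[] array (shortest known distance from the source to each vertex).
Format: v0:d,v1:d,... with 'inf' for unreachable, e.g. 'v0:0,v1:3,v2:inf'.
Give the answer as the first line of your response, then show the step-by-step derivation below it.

v0:inf,v1:0,v2:inf,v3:5,v4:inf,v5:inf,v6:2

step 1: dist = v0:inf,v1:0,v2:inf,v3:inf,v4:inf,v5:inf,v6:2
step 2: dist = v0:inf,v1:0,v2:inf,v3:5,v4:inf,v5:inf,v6:2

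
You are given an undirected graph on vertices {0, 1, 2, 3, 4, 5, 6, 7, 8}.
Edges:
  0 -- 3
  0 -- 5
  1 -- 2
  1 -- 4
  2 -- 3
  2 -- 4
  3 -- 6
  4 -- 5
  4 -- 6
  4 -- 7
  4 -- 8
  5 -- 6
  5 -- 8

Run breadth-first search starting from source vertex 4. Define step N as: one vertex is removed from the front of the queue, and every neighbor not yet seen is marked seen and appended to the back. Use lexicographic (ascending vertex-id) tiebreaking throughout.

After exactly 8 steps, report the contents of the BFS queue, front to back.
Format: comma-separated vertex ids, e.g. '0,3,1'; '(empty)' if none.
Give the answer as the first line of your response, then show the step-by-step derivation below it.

0

step 1: dequeue 4; queue=[1,2,5,6,7,8]; order=4
step 2: dequeue 1; queue=[2,5,6,7,8]; order=4,1
step 3: dequeue 2; queue=[5,6,7,8,3]; order=4,1,2
step 4: dequeue 5; queue=[6,7,8,3,0]; order=4,1,2,5
step 5: dequeue 6; queue=[7,8,3,0]; order=4,1,2,5,6
step 6: dequeue 7; queue=[8,3,0]; order=4,1,2,5,6,7
step 7: dequeue 8; queue=[3,0]; order=4,1,2,5,6,7,8
step 8: dequeue 3; queue=[0]; order=4,1,2,5,6,7,8,3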